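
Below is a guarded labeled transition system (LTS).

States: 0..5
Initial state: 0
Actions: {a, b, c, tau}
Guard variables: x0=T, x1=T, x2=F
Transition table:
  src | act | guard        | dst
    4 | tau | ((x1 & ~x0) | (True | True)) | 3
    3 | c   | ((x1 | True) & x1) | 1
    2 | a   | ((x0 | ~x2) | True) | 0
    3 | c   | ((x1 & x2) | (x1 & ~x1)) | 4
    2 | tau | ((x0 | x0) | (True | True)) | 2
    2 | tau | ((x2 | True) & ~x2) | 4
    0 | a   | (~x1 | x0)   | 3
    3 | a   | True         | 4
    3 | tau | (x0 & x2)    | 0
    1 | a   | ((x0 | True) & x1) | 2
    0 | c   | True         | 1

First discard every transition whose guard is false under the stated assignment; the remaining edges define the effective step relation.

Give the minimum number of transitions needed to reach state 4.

Layered search for 4:
  Layer 0: {0}
  Layer 1: {1,3}
  Layer 2: {2,4}
first hit 4 at d=2 via a·a

Answer: 2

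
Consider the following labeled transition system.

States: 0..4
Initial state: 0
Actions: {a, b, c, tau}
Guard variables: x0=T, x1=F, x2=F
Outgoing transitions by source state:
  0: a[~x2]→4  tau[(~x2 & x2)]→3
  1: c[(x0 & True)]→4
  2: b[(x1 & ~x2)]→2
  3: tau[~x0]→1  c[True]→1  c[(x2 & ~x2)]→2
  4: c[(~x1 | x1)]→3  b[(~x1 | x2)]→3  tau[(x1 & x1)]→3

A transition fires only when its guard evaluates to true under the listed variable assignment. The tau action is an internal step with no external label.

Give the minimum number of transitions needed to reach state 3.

Breadth-first toward 3:
  L0 = {0}
  L1 = {4}
  L2 = {3}
depth(3)=2, e.g. a·b

Answer: 2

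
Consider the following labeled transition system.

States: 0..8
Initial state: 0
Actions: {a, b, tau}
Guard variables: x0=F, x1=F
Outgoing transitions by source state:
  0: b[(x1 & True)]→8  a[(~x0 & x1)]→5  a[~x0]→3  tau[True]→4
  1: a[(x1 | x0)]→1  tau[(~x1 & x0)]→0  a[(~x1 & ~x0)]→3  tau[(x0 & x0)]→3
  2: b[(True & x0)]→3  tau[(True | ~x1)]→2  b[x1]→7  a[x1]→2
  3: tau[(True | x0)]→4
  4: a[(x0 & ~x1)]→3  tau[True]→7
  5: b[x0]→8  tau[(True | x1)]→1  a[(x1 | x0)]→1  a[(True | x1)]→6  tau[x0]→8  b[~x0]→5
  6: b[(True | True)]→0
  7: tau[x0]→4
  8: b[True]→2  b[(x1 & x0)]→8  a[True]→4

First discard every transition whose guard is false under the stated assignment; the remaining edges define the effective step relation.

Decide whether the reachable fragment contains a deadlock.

Answer: DEADLOCK at state 7

Analysis:
Reach set: {0,3,4,7}
  0: a→3  tau→4  [2 exit(s)]
  3: tau→4  [1 exit(s)]
  4: tau→7  [1 exit(s)]
  7: ∅  [no exit]
Path to 7: tau·tau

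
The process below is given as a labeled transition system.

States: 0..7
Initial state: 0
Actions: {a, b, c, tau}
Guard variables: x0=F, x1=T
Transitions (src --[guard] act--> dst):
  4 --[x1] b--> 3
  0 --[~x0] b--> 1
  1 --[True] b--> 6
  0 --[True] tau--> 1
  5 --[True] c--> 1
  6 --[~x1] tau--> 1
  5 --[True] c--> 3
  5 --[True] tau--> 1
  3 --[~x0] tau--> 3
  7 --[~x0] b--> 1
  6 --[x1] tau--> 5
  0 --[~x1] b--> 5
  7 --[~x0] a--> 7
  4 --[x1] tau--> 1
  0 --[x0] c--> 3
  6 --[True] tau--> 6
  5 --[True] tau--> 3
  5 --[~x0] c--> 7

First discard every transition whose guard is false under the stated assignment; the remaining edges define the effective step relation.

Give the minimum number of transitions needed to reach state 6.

BFS to 6:
  L0 = {0}
  L1 = {1}
  L2 = {6}
6 enters at depth 2; path b·b

Answer: 2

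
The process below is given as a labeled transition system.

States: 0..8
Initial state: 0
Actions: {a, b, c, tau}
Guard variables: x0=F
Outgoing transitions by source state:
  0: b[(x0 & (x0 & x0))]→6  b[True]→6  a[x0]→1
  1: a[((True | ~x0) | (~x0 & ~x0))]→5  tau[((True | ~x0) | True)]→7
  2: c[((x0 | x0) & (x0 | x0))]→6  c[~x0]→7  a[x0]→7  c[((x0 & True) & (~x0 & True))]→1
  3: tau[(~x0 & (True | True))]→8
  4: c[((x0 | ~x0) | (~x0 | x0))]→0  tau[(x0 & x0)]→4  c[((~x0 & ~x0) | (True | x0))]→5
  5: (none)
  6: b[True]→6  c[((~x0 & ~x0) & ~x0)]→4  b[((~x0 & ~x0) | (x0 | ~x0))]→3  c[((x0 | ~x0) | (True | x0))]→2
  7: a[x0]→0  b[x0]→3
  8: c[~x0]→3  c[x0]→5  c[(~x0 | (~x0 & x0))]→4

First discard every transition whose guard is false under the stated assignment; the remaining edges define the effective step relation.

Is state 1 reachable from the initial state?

Guard filter leaves 13 enabled edge(s).
depth 0: {0}
depth 1: {6}  total {0,6}
depth 2: {2,3,4}  total {0,2,3,4,6}
depth 3: {5,7,8}  total {0,2,3,4,5,6,7,8}
Reach set: {0,2,3,4,5,6,7,8}

Answer: UNREACHABLE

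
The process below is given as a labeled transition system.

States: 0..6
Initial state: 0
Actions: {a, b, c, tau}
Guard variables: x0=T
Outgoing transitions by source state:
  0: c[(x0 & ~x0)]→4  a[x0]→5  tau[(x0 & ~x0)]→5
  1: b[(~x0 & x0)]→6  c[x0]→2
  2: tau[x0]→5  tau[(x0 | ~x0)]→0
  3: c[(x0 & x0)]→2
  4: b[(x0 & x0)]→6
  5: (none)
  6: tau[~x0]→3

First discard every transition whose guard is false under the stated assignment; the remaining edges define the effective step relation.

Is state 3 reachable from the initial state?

6 transition(s) survive guard evaluation.
depth 0: {0}
depth 1: {5}  now seen {0,5}
R = {0,5}

Answer: UNREACHABLE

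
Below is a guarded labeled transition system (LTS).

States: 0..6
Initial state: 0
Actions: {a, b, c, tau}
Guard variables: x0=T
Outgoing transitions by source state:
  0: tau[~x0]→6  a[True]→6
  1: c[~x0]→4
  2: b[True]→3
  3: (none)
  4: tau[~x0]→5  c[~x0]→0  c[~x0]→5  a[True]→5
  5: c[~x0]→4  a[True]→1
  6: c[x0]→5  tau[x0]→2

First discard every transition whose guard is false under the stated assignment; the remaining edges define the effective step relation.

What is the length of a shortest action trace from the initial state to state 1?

Answer: 3

Working:
BFS to 1:
  Layer 0: {0}
  Layer 1: {6}
  Layer 2: {2,5}
  Layer 3: {1,3}
first hit 1 at d=3 via a·c·a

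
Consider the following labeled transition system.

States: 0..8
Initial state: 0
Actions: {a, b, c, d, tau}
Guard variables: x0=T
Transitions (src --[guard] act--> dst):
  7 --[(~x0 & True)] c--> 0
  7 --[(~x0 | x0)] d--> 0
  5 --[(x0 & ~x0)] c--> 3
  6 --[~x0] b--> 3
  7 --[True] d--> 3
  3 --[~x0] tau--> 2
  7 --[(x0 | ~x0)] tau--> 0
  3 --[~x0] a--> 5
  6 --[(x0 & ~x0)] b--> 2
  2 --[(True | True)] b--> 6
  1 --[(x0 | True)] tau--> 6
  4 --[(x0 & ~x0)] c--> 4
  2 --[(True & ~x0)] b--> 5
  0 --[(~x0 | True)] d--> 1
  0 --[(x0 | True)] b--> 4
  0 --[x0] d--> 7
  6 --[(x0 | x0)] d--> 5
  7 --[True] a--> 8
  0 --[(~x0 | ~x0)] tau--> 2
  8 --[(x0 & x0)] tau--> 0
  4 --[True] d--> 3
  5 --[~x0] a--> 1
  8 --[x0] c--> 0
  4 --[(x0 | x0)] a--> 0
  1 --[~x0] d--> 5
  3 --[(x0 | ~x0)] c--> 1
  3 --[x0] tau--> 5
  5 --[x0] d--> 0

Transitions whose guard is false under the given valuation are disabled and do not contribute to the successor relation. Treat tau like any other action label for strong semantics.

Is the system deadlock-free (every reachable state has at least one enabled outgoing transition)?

Reach set: {0,1,3,4,5,6,7,8}
  0: b→4  d→1  d→7  [3 exit(s)]
  1: tau→6  [1 exit(s)]
  3: c→1  tau→5  [2 exit(s)]
  4: a→0  d→3  [2 exit(s)]
  5: d→0  [1 exit(s)]
  6: d→5  [1 exit(s)]
  7: a→8  d→0  d→3  tau→0  [4 exit(s)]
  8: c→0  tau→0  [2 exit(s)]

Answer: DEADLOCK-FREE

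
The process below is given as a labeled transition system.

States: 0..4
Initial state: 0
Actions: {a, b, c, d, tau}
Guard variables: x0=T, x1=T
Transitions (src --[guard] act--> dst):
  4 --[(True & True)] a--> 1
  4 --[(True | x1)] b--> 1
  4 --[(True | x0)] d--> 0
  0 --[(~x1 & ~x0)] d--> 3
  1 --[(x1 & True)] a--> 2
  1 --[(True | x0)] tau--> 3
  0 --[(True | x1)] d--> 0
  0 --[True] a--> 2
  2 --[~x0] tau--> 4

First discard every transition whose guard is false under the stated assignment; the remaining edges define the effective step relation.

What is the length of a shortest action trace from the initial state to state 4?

Answer: UNREACHABLE

Working:
Layered search for 4:
  depth 0: {0}
  depth 1: {2}
4 never appears.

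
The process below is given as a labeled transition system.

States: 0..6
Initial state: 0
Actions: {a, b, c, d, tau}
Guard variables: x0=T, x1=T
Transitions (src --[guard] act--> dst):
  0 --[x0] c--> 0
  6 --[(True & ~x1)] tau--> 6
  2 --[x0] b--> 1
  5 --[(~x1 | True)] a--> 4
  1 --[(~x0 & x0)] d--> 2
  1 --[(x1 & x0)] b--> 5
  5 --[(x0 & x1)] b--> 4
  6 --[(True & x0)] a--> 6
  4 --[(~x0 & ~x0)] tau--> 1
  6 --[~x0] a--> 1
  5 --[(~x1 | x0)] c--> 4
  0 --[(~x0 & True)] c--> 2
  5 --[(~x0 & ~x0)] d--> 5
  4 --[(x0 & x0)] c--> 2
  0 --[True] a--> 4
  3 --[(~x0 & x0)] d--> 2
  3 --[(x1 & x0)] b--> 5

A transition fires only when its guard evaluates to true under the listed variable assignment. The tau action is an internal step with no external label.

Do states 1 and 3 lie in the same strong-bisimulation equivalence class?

Answer: BISIMILAR

Working:
Refine partition for ~:
  P[0] = {{0,1,2,3,4,5,6}}
  P[1] = {{0},{1,2,3},{4},{5},{6}}
  P[2] = {{0},{1,3},{2},{4},{5},{6}}
6 equivalence class(es) (converged in 3)
class of 1: {1,3}; class of 3: {1,3}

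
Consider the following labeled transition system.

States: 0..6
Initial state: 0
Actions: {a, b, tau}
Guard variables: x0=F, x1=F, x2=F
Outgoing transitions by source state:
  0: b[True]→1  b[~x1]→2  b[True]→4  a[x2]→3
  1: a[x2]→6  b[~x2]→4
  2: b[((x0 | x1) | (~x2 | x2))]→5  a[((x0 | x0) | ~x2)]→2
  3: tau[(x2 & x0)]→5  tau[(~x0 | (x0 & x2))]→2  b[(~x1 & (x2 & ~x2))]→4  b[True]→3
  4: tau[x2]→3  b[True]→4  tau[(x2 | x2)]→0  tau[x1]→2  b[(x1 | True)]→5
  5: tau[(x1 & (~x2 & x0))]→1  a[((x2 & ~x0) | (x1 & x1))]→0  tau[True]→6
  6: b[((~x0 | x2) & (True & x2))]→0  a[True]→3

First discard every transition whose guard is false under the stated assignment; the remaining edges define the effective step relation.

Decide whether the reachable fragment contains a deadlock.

Answer: DEADLOCK-FREE

Trace:
R = {0,1,2,3,4,5,6}
  0: b→1  b→2  b→4  [deg 3]
  1: b→4  [deg 1]
  2: a→2  b→5  [deg 2]
  3: b→3  tau→2  [deg 2]
  4: b→4  b→5  [deg 2]
  5: tau→6  [deg 1]
  6: a→3  [deg 1]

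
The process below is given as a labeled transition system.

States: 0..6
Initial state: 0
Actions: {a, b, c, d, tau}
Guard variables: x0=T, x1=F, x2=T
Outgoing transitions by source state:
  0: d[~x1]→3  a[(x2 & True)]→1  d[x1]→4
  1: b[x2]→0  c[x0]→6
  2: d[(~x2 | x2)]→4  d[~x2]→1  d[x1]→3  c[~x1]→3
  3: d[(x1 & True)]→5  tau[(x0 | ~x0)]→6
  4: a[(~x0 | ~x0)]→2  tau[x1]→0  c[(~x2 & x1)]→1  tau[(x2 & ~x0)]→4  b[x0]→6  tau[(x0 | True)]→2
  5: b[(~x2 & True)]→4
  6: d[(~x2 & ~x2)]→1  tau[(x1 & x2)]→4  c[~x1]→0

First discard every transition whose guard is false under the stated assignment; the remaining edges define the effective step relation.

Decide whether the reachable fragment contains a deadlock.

Reachable = {0,1,3,6}
  0: a→1  d→3  [2 exit(s)]
  1: b→0  c→6  [2 exit(s)]
  3: tau→6  [1 exit(s)]
  6: c→0  [1 exit(s)]

Answer: DEADLOCK-FREE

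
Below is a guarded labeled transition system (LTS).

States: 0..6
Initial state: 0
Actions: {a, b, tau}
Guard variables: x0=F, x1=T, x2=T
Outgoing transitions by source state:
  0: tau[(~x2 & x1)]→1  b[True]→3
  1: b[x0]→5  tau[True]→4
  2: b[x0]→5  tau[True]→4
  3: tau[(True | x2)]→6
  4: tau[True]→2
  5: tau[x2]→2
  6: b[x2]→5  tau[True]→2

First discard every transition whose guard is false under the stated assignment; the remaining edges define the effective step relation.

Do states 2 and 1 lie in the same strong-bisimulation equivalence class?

Compute ~ classes (split until stable):
  P[0] = {{0,1,2,3,4,5,6}}
  P[1] = {{0},{1,2,3,4,5},{6}}
  P[2] = {{0},{1,2,4,5},{3},{6}}
4 equivalence class(es) (converged in 3)
[2]={1,2,4,5}  [1]={1,2,4,5}

Answer: BISIMILAR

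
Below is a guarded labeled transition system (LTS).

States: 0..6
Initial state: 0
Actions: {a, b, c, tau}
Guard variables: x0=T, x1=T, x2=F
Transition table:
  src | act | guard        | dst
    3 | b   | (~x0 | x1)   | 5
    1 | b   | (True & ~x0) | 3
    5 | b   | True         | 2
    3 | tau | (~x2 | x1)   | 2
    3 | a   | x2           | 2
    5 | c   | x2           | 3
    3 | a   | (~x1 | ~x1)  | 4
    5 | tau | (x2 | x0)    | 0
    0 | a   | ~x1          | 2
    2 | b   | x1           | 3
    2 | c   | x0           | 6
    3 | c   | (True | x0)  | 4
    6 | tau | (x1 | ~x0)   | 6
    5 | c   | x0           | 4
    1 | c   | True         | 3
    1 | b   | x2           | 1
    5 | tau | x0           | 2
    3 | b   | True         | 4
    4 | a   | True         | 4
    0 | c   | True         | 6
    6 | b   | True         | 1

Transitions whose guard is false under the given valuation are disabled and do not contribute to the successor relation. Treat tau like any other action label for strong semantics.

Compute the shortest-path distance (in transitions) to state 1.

Answer: 2

Analysis:
Breadth-first toward 1:
  L0 = {0}
  L1 = {6}
  L2 = {1}
first hit 1 at d=2 via c·b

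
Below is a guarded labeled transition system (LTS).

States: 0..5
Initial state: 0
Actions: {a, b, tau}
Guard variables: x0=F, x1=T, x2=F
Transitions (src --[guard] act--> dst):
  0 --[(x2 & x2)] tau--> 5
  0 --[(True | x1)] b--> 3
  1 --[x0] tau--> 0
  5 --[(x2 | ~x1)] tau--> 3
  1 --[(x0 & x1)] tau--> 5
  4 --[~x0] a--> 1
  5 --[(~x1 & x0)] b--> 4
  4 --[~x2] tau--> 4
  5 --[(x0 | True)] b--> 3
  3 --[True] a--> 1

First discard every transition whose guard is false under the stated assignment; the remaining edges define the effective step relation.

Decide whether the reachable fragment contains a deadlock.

Answer: DEADLOCK at state 1

Analysis:
Reachable = {0,1,3}
  0: b→3  [1 out]
  1: ∅  [deadlock]
  3: a→1  [1 out]
Path to 1: b·a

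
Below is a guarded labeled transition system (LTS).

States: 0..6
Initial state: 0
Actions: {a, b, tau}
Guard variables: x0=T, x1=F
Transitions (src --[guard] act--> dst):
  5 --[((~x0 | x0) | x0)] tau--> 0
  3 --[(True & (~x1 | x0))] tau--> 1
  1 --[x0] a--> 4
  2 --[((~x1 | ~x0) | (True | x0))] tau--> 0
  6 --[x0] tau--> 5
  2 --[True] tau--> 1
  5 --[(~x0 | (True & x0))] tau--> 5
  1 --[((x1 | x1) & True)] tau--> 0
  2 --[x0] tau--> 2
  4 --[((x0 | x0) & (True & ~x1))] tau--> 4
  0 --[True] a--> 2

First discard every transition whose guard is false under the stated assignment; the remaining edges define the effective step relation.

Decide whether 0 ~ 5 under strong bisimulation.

Bisimulation quotient by refinement:
  P[0] = {{0,1,2,3,4,5,6}}
  P[1] = {{0,1},{2,3,4,5,6}}
  P[2] = {{0,1},{2,5},{3},{4,6}}
  P[3] = {{0},{1},{2,5},{3},{4},{6}}
  P[4] = {{0},{1},{2},{3},{4},{5},{6}}
stable after 5 split(s): 7 block(s)
class of 0: {0}; class of 5: {5}

Answer: NOT BISIMILAR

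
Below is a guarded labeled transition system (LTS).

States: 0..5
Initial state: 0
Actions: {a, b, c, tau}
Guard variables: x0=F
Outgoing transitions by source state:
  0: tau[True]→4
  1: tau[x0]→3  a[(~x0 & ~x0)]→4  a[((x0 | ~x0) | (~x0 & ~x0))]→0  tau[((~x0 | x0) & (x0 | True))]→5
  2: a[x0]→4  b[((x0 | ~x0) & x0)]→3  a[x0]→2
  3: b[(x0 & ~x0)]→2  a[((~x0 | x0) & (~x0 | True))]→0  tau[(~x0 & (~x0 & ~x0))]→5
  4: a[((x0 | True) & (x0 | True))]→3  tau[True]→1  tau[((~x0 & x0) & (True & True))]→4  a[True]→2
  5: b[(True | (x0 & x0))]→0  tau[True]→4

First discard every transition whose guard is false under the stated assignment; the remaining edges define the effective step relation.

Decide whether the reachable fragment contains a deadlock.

Answer: DEADLOCK at state 2

Analysis:
R = {0,1,2,3,4,5}
  0: tau→4  [1 out]
  1: a→0  a→4  tau→5  [3 out]
  2: ∅  [STUCK]
  3: a→0  tau→5  [2 out]
  4: a→2  a→3  tau→1  [3 out]
  5: b→0  tau→4  [2 out]
Path to 2: tau·a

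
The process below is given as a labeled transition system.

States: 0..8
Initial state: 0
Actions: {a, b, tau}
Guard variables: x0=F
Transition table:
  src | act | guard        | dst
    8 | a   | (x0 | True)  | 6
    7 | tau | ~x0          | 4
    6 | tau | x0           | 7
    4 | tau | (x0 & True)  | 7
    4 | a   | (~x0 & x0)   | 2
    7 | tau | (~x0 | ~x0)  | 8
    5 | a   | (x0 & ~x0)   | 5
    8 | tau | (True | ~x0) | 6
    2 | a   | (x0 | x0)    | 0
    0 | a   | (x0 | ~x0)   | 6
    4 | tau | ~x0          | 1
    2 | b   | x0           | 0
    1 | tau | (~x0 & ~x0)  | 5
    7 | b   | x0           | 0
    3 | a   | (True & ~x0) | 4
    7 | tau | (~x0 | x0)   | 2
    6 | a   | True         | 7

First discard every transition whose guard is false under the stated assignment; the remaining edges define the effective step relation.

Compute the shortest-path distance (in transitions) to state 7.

BFS to 7:
  depth 0: {0}
  depth 1: {6}
  depth 2: {7}
first hit 7 at d=2 via a·a

Answer: 2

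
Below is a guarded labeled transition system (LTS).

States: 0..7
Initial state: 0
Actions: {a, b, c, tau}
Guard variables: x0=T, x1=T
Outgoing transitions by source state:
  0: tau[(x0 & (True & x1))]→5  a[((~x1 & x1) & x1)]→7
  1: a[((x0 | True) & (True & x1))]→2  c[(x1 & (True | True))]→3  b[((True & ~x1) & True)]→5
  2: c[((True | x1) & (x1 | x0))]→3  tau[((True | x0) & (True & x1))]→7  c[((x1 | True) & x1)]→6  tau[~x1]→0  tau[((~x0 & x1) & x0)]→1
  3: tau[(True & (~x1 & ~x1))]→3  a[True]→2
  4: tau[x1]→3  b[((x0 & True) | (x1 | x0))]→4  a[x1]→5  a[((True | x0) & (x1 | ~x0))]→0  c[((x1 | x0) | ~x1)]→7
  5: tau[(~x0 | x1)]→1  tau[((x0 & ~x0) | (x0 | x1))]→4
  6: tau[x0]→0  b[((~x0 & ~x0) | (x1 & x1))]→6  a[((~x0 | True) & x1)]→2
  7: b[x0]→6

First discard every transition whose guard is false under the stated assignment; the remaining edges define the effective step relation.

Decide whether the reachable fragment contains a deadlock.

Answer: DEADLOCK-FREE

Trace:
R = {0,1,2,3,4,5,6,7}
  0: tau→5  [1 out]
  1: a→2  c→3  [2 out]
  2: c→3  c→6  tau→7  [3 out]
  3: a→2  [1 out]
  4: a→0  a→5  b→4  c→7  tau→3  [5 out]
  5: tau→1  tau→4  [2 out]
  6: a→2  b→6  tau→0  [3 out]
  7: b→6  [1 out]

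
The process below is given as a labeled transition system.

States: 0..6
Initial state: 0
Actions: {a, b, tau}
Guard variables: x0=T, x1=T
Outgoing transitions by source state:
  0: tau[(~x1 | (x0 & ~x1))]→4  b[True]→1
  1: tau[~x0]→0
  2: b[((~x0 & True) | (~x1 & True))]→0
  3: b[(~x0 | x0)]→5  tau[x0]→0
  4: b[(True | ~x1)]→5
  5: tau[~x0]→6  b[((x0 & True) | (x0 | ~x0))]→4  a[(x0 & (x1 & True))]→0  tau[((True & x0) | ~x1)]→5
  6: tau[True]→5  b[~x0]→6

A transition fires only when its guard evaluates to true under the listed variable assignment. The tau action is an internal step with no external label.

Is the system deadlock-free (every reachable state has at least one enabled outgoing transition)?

Answer: DEADLOCK at state 1

Working:
Reach set: {0,1}
  0: b→1  [1 exit(s)]
  1: ∅  [STUCK]
witness 1: b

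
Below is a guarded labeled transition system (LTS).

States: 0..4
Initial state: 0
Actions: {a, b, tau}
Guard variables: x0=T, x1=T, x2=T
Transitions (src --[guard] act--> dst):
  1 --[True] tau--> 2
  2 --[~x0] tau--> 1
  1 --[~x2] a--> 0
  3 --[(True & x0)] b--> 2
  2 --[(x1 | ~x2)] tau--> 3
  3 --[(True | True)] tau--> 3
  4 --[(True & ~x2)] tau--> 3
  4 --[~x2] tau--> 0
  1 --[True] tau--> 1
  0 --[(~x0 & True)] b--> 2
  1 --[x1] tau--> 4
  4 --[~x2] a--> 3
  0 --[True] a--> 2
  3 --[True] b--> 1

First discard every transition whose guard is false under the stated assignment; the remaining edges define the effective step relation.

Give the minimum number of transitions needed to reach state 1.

Answer: 3

Trace:
BFS to 1:
  depth 0: {0}
  depth 1: {2}
  depth 2: {3}
  depth 3: {1}
first hit 1 at d=3 via a·tau·b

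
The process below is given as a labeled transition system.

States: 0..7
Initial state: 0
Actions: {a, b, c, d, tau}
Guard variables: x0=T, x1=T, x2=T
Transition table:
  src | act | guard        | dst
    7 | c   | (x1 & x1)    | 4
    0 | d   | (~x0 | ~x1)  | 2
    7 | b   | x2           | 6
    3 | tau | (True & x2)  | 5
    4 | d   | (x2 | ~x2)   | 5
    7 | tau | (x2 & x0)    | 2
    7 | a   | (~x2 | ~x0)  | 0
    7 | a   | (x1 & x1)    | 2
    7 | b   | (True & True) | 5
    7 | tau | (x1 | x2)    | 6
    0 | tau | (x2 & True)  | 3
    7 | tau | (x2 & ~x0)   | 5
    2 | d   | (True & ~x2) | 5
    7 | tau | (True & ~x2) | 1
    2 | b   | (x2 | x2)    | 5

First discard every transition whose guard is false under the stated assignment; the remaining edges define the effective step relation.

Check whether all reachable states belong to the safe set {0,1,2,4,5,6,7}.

Safe = {0,1,2,4,5,6,7}
Reach set: {0,3,5}
  0: ok
  3: VIOLATES
  5: ok
reach 3 via tau — violates

Answer: INVARIANT VIOLATED at state 3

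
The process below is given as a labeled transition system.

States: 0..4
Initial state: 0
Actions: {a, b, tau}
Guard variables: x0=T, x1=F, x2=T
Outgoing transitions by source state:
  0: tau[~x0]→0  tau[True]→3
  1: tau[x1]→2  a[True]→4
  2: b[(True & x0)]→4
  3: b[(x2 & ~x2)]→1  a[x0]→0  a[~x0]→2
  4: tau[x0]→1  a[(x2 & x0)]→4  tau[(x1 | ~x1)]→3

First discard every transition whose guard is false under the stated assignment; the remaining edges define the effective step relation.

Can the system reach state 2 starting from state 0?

Answer: UNREACHABLE

Trace:
After dropping false guards: 7 live edges.
depth 0: {0}
depth 1: {3}  total {0,3}
Reachable = {0,3}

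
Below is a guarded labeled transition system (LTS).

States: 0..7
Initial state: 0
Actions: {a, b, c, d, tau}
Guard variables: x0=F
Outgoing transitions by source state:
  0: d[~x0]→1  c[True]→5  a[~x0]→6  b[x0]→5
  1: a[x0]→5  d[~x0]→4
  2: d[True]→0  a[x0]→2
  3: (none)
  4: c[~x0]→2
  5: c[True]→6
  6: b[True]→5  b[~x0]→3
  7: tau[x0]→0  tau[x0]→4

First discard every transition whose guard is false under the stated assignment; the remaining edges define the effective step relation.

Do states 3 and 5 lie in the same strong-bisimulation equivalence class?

Answer: NOT BISIMILAR

Trace:
Refine partition for ~:
  π0 = {{0,1,2,3,4,5,6,7}}
  π1 = {{0},{1,2},{3,7},{4,5},{6}}
  π2 = {{0},{1},{2},{3,7},{4},{5},{6}}
stable after 3 split(s): 7 block(s)
class of 3: {3,7}; class of 5: {5}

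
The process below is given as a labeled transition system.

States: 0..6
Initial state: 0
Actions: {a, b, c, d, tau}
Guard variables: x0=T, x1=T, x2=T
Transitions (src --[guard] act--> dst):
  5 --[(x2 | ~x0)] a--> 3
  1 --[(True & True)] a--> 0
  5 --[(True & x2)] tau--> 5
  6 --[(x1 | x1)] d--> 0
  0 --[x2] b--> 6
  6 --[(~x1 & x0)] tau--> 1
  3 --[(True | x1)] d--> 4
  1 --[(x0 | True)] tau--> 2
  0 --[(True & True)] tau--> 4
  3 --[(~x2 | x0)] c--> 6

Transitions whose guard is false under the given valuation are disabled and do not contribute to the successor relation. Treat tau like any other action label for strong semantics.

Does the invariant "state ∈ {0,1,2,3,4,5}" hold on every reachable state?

Answer: INVARIANT VIOLATED at state 6

Trace:
Safe = {0,1,2,3,4,5}
Reach set: {0,4,6}
  0: ✓
  4: ✓
  6: VIOLATES
witness against invariant: b → 6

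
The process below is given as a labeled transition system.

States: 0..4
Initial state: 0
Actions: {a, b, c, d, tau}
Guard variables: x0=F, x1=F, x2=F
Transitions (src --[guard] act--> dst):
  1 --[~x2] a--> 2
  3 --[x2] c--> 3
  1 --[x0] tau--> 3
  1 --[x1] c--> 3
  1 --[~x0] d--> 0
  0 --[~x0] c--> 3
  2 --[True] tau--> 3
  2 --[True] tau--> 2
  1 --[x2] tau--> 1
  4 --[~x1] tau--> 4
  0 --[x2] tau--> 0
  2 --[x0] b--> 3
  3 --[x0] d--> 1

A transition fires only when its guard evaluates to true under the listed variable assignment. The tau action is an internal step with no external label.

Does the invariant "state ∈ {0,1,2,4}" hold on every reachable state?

Inv-set: {0,1,2,4}
Reach set: {0,3}
  0: ✓
  3: ✗ unsafe
reach 3 via c — violates

Answer: INVARIANT VIOLATED at state 3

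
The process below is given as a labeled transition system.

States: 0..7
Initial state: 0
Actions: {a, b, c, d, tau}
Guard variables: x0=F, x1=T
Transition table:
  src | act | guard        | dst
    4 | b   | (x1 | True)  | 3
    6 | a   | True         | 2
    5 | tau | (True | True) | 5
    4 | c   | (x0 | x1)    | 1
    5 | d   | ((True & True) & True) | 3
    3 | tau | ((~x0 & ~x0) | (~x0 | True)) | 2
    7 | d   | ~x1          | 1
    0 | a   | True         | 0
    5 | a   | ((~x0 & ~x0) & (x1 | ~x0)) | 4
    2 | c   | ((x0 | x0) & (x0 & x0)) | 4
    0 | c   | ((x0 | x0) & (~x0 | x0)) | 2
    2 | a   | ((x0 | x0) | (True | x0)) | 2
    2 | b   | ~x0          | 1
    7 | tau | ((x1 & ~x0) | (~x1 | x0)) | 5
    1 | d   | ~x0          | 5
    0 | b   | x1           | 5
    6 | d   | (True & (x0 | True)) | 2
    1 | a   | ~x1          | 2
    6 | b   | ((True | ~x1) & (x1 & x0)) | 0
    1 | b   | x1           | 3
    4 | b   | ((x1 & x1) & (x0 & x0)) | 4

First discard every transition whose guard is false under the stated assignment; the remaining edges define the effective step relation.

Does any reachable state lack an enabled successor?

Answer: DEADLOCK-FREE

Trace:
Reachable = {0,1,2,3,4,5}
  0: a→0  b→5  [2 exit(s)]
  1: b→3  d→5  [2 exit(s)]
  2: a→2  b→1  [2 exit(s)]
  3: tau→2  [1 exit(s)]
  4: b→3  c→1  [2 exit(s)]
  5: a→4  d→3  tau→5  [3 exit(s)]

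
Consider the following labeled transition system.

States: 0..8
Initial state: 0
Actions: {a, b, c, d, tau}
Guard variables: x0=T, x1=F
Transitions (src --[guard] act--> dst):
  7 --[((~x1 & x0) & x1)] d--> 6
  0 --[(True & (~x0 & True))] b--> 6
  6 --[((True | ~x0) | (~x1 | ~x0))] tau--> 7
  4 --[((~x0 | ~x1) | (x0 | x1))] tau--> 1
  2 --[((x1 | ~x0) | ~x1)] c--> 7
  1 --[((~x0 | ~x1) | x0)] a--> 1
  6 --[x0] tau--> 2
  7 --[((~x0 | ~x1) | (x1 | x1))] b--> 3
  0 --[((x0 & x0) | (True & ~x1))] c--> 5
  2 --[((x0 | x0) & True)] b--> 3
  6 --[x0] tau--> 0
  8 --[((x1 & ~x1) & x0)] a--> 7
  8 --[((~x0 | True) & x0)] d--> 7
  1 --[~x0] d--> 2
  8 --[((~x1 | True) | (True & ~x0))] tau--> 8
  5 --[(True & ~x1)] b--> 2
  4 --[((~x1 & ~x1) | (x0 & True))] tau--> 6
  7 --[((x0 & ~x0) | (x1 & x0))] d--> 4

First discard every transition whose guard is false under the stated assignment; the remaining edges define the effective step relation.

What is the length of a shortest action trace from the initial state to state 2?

Layered search for 2:
  L0 = {0}
  L1 = {5}
  L2 = {2}
depth(2)=2, e.g. c·b

Answer: 2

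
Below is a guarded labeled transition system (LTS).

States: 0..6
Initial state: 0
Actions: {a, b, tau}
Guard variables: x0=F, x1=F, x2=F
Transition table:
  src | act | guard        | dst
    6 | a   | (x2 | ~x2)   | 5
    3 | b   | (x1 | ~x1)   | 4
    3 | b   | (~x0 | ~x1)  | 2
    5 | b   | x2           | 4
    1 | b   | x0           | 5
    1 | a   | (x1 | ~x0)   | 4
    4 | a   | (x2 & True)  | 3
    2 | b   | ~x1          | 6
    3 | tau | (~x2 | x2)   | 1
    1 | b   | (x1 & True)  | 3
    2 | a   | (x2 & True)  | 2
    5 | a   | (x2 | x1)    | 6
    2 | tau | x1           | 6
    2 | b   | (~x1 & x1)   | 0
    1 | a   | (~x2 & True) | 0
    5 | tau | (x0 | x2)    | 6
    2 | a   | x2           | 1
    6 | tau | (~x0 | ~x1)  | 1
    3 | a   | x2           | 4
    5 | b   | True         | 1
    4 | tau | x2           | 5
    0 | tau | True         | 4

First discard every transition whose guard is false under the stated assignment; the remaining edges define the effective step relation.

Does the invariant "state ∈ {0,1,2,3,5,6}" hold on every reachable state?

Answer: INVARIANT VIOLATED at state 4

Trace:
Safe = {0,1,2,3,5,6}
Reach set: {0,4}
  0: ✓
  4: VIOLATES
reach 4 via tau — violates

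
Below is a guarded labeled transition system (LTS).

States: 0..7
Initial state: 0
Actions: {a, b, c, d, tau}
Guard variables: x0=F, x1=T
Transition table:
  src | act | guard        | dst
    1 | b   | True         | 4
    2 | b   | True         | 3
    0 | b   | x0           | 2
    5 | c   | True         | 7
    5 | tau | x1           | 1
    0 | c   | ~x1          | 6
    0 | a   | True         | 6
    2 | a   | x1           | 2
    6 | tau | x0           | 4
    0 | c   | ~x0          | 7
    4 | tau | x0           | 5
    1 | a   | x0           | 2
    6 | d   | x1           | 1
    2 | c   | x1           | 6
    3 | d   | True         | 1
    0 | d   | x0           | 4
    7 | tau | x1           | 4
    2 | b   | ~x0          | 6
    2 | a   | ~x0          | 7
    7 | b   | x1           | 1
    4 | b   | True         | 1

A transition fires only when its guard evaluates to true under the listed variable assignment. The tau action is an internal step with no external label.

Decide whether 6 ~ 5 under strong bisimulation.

Bisimulation quotient by refinement:
  P[0] = {{0,1,2,3,4,5,6,7}}
  P[1] = {{0},{1,4},{2},{3,6},{5},{7}}
6 equivalence class(es) (converged in 2)
6∈{3,6}, 5∈{5}

Answer: NOT BISIMILAR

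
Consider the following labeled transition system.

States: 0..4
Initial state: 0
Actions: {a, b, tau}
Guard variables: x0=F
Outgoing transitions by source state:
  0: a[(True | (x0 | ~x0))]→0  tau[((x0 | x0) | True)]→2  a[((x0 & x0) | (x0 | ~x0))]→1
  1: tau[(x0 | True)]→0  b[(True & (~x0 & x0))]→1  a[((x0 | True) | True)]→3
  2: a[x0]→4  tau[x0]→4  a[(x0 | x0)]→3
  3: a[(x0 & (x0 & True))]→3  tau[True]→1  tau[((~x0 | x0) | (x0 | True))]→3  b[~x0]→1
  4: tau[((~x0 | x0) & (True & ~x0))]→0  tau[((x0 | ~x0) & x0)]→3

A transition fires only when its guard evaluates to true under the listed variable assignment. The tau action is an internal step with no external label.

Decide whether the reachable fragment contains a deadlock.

Answer: DEADLOCK at state 2

Trace:
R = {0,1,2,3}
  0: a→0  a→1  tau→2  [3 out]
  1: a→3  tau→0  [2 out]
  2: ∅  [no exit]
  3: b→1  tau→1  tau→3  [3 out]
Path to 2: tau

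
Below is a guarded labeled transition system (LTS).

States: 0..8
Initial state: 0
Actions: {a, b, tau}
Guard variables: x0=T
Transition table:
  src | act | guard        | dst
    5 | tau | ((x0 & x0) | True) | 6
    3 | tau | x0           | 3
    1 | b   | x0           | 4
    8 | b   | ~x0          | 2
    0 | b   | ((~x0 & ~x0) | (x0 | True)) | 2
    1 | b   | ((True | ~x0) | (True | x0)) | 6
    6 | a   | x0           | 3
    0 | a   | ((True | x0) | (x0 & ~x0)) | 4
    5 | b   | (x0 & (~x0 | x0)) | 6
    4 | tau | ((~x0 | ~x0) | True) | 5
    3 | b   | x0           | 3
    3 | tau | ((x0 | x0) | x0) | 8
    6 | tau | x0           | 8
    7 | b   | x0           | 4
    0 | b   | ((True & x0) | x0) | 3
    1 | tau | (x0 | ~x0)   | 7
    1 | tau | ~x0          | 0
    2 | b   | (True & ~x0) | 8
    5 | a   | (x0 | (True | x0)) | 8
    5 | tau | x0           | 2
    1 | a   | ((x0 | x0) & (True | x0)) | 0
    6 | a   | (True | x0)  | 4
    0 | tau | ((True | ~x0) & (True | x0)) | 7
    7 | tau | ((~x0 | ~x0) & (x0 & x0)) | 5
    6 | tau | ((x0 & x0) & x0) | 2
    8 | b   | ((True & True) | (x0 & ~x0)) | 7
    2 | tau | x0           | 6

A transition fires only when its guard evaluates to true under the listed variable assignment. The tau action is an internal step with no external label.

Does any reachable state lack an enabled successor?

Reach set: {0,2,3,4,5,6,7,8}
  0: a→4  b→2  b→3  tau→7  [4 exit(s)]
  2: tau→6  [1 exit(s)]
  3: b→3  tau→3  tau→8  [3 exit(s)]
  4: tau→5  [1 exit(s)]
  5: a→8  b→6  tau→2  tau→6  [4 exit(s)]
  6: a→3  a→4  tau→2  tau→8  [4 exit(s)]
  7: b→4  [1 exit(s)]
  8: b→7  [1 exit(s)]

Answer: DEADLOCK-FREE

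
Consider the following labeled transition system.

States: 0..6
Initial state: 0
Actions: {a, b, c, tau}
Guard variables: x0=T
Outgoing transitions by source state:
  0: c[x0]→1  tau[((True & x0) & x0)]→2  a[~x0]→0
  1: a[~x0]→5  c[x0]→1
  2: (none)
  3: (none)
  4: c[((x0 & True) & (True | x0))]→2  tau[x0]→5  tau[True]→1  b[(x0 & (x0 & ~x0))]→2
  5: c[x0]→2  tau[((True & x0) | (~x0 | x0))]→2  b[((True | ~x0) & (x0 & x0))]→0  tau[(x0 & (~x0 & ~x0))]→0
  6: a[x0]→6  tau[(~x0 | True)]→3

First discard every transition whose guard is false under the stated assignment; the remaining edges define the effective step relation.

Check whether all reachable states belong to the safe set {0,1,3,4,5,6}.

Inv-set: {0,1,3,4,5,6}
Reachable = {0,1,2}
  0: ok
  1: ok
  2: outside
counterexample path to 2: tau

Answer: INVARIANT VIOLATED at state 2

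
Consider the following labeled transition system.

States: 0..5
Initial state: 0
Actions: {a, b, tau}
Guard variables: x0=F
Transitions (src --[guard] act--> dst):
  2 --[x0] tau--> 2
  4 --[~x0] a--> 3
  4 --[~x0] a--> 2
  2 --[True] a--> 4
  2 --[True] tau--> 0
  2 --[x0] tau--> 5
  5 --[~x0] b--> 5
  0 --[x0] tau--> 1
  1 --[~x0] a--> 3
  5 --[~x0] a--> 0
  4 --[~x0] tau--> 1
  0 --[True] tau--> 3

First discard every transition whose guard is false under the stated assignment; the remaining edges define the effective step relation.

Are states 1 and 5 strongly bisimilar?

Bisimulation quotient by refinement:
  round 0: {{0,1,2,3,4,5}}
  round 1: {{0},{1},{2,4},{3},{5}}
  round 2: {{0},{1},{2},{3},{4},{5}}
6 equivalence class(es) (converged in 3)
[1]={1}  [5]={5}

Answer: NOT BISIMILAR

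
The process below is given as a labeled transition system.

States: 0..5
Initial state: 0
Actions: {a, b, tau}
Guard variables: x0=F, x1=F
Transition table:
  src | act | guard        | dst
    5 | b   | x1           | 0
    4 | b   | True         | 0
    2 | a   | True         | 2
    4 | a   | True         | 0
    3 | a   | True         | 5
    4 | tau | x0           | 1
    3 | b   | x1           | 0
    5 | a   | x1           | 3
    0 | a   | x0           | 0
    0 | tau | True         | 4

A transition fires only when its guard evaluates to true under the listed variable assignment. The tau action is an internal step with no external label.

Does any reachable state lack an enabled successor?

Answer: DEADLOCK-FREE

Working:
R = {0,4}
  0: tau→4  [deg 1]
  4: a→0  b→0  [deg 2]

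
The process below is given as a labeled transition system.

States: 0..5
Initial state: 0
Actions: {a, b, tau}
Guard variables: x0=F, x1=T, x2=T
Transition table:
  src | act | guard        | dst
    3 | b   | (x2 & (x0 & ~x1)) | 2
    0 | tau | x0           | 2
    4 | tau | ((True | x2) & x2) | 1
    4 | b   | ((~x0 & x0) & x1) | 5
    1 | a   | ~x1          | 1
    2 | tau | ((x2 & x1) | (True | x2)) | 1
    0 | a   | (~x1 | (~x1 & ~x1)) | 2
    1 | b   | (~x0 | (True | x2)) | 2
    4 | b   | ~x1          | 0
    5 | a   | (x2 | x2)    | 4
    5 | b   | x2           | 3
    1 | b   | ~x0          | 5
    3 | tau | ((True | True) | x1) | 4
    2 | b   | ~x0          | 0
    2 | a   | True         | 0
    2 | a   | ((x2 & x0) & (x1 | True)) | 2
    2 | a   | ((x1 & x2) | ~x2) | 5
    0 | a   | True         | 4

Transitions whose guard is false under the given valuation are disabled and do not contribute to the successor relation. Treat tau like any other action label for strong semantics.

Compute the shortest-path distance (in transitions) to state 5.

Answer: 3

Trace:
BFS to 5:
  depth 0: {0}
  depth 1: {4}
  depth 2: {1}
  depth 3: {2,5}
first hit 5 at d=3 via a·tau·b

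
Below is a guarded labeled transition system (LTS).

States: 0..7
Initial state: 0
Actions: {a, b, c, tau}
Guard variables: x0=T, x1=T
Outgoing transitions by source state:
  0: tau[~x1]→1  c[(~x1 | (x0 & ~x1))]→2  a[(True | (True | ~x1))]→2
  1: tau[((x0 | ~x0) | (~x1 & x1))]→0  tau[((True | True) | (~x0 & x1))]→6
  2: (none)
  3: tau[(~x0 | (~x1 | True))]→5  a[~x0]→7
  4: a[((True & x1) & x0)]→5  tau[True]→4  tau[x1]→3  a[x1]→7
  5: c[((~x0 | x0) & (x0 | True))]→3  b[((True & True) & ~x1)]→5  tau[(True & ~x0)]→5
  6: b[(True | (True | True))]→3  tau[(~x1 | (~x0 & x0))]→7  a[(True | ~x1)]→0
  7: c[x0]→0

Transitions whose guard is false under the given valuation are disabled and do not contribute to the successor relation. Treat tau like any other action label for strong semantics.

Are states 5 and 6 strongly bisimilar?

Answer: NOT BISIMILAR

Working:
Refine partition for ~:
  P[0] = {{0,1,2,3,4,5,6,7}}
  P[1] = {{0},{1,3},{2},{4},{5,7},{6}}
  P[2] = {{0},{1},{2},{3},{4},{5},{6},{7}}
8 equivalence class(es) (converged in 3)
class of 5: {5}; class of 6: {6}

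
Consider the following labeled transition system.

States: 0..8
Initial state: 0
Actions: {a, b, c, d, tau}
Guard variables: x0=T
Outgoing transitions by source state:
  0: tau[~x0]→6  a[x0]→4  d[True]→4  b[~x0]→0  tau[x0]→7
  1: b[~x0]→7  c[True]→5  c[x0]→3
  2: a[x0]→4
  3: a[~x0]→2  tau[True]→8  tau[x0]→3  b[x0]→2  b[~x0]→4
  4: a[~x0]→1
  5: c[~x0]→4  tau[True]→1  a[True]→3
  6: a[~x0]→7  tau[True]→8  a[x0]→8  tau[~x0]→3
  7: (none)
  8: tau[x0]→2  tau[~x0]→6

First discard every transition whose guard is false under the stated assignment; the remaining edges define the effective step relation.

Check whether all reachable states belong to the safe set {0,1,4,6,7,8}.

Answer: INVARIANT HOLDS

Trace:
Safe = {0,1,4,6,7,8}
Reach set: {0,4,7}
  0: ✓
  4: ✓
  7: ✓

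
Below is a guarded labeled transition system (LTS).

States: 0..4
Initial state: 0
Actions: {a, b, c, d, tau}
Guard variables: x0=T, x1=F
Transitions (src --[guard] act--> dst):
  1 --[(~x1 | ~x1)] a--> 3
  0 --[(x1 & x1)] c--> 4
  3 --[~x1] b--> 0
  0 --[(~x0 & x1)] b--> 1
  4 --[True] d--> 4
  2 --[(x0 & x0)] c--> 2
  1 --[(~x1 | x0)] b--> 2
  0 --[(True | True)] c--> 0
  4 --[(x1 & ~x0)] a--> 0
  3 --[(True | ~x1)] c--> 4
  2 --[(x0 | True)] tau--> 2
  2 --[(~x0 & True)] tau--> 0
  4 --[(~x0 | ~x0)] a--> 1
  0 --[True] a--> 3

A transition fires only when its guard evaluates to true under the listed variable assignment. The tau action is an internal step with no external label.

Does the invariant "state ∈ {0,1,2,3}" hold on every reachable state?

Safe = {0,1,2,3}
R = {0,3,4}
  0: ✓
  3: ✓
  4: outside
witness against invariant: a·c → 4

Answer: INVARIANT VIOLATED at state 4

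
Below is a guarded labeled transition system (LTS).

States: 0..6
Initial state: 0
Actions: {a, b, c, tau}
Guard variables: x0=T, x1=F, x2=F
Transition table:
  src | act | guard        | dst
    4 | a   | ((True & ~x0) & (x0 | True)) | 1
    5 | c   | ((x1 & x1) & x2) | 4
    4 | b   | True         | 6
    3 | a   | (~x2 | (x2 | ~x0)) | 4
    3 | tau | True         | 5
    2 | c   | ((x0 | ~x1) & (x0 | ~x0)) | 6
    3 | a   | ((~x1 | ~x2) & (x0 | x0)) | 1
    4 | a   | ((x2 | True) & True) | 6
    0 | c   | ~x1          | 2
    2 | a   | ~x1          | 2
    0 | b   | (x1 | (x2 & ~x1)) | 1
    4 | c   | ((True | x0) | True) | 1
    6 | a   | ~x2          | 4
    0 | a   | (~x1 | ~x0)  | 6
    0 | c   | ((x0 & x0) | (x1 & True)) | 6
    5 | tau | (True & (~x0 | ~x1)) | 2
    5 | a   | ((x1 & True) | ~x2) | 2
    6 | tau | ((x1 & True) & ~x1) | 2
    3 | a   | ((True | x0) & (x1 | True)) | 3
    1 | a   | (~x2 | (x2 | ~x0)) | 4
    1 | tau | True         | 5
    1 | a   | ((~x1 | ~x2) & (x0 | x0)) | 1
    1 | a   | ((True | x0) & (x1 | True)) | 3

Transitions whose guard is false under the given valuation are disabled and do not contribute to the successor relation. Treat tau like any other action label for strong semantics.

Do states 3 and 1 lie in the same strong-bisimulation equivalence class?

Answer: BISIMILAR

Working:
Refine partition for ~:
  round 0: {{0,1,2,3,4,5,6}}
  round 1: {{0,2},{1,3,5},{4},{6}}
  round 2: {{0},{1,3},{2},{4},{5},{6}}
Fixed point at round 3; 6 class(es).
[3]={1,3}  [1]={1,3}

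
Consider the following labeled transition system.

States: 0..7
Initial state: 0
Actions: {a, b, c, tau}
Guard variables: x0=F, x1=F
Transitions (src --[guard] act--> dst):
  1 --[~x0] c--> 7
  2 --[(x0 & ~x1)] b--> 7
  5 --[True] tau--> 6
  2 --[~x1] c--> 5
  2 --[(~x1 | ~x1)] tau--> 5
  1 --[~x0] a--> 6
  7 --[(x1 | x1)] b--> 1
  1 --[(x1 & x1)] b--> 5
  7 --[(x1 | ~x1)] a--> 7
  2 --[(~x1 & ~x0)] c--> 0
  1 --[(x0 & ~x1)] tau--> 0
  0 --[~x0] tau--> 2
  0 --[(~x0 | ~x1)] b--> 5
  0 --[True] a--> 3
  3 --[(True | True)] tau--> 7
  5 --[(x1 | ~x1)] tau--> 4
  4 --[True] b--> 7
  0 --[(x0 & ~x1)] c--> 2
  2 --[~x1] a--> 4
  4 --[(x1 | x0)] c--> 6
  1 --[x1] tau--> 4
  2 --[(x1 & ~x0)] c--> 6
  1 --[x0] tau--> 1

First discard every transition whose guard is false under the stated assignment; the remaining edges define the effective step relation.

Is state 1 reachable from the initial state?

14 transition(s) survive guard evaluation.
depth 0: {0}
depth 1: {2,3,5}  now seen {0,2,3,5}
depth 2: {4,6,7}  now seen {0,2,3,4,5,6,7}
Reach set: {0,2,3,4,5,6,7}

Answer: UNREACHABLE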